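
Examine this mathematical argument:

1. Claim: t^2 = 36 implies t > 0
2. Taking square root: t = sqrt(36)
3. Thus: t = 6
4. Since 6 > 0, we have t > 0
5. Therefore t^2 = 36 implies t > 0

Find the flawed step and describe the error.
Step 2: Taking square root: t = sqrt(36)

Step 2 takes the square root and assumes the positive root only. The equation t^2 = 36 actually has two solutions: t = 6 and t = -6. The proof silently assumes t > 0 without justification, then uses this assumption to conclude t > 0, which is circular. The counterexample t = -6 shows the claim is false.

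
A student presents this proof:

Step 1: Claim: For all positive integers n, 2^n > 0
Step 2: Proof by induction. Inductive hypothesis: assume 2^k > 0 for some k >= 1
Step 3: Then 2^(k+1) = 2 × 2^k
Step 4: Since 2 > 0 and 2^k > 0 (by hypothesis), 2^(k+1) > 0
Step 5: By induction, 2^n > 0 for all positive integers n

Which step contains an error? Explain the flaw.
Step 5: By induction, 2^n > 0 for all positive integers n

Step 5 concludes the proof by induction, but no base case was ever established. A valid induction proof requires: (1) a base case proving 2^1 > 0, and (2) an inductive step showing IF 2^k > 0 THEN 2^(k+1) > 0. Steps 2-4 correctly establish the inductive step, but without the base case the conclusion in step 5 does not follow.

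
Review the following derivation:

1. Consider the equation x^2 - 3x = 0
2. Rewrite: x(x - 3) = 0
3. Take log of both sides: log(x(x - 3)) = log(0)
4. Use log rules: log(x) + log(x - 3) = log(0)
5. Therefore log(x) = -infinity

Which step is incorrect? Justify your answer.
Step 3: Take log of both sides: log(x(x - 3)) = log(0)

Step 3 takes the logarithm of both sides, resulting in log(0) on the right side. The logarithm is only defined for positive numbers; log(0) is undefined (approaches negative infinity). This operation is invalid.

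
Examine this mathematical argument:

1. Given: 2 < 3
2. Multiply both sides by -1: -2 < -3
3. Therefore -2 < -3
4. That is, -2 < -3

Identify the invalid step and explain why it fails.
Step 2: Multiply both sides by -1: -2 < -3

Step 2 multiplies both sides by -1 but fails to reverse the inequality sign. When multiplying (or dividing) an inequality by a negative number, the direction must be reversed. Since 2 < 3, we should get -2 > -3, i.e., -2 > -3.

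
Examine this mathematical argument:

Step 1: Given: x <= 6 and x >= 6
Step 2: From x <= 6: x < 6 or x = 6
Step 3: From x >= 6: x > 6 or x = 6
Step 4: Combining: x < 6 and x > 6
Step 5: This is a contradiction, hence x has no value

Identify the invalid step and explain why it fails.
Step 4: Combining: x < 6 and x > 6

Step 4 incorrectly combines the conditions. From x <= 6 and x >= 6, the intersection is x = 6. The error treats the 'or' cases as 'and' requirements. The correct conclusion is that x = 6 is the unique solution, not that no solution exists.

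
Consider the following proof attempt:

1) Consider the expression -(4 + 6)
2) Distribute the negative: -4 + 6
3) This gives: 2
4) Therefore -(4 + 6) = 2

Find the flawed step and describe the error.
Step 2: Distribute the negative: -4 + 6

Step 2 incorrectly distributes the negative sign. The correct distribution is -(4 + 6) = -4 - 6 = -10. The negative must be applied to both terms, not just the first. The error treats -(4 + 6) as -4 + 6, which equals 2 instead of -10.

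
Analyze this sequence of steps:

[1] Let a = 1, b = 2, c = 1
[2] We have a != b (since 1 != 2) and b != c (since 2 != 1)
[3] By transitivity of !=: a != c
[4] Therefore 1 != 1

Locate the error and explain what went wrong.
Step 3: By transitivity of !=: a != c

Step 3 incorrectly applies transitivity to the '!=' relation. Transitivity states: if a R b and b R c, then a R c. However, '!=' is not transitive. Counterexample: 1 != 2 and 2 != 1, but 1 = 1 (both equal 1). Transitivity holds for relations like <, <=, =, but not for !=.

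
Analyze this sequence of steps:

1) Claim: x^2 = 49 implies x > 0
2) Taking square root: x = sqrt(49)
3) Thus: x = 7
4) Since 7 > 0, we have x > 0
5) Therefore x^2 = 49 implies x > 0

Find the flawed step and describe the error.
Step 2: Taking square root: x = sqrt(49)

Step 2 takes the square root and assumes the positive root only. The equation x^2 = 49 actually has two solutions: x = 7 and x = -7. The proof silently assumes x > 0 without justification, then uses this assumption to conclude x > 0, which is circular. The counterexample x = -7 shows the claim is false.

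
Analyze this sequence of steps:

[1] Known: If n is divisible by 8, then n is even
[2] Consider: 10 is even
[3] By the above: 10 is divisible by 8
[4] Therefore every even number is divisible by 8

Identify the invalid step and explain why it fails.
Step 3: By the above: 10 is divisible by 8

Step 3 commits the fallacy of affirming the consequent. The known fact 'divisible by 8 → even' does NOT imply 'even → divisible by 8'. That would be the converse, which is false. For example, 10 is even but 10 ÷ 8 = 1.25, which is not an integer.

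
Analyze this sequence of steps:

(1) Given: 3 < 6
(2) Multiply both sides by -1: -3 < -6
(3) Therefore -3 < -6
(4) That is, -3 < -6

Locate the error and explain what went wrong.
Step 2: Multiply both sides by -1: -3 < -6

Step 2 multiplies both sides by -1 but fails to reverse the inequality sign. When multiplying (or dividing) an inequality by a negative number, the direction must be reversed. Since 3 < 6, we should get -3 > -6, i.e., -3 > -6.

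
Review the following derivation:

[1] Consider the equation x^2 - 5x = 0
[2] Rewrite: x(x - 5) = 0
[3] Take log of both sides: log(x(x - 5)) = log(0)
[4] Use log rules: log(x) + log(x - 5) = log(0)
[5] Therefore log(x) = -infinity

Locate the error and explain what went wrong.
Step 3: Take log of both sides: log(x(x - 5)) = log(0)

Step 3 takes the logarithm of both sides, resulting in log(0) on the right side. The logarithm is only defined for positive numbers; log(0) is undefined (approaches negative infinity). This operation is invalid.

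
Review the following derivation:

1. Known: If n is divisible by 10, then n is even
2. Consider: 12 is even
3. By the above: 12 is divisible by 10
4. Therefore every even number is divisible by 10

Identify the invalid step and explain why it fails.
Step 3: By the above: 12 is divisible by 10

Step 3 commits the fallacy of affirming the consequent. The known fact 'divisible by 10 → even' does NOT imply 'even → divisible by 10'. That would be the converse, which is false. For example, 12 is even but 12 ÷ 10 = 1.20, which is not an integer.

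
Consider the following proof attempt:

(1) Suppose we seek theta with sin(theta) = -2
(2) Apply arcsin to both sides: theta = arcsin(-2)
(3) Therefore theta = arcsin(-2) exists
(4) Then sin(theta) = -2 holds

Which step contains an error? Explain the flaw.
Step 2: Apply arcsin to both sides: theta = arcsin(-2)

Step 2 applies arcsin to -2. However, arcsin(x) is only defined for x in [-1, 1] because sin(theta) can only produce values in that range. Since |-2| > 1, arcsin(-2) is undefined. There is no angle whose sine equals -2.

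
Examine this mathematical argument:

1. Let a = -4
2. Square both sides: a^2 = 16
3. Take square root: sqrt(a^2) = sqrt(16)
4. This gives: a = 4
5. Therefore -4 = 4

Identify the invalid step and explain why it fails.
Step 4: This gives: a = 4

Step 4 incorrectly states that sqrt(a^2) = a. The correct identity is sqrt(a^2) = |a|. Since a = -4 < 0, we have sqrt(a^2) = |-4| = 4, not a = -4.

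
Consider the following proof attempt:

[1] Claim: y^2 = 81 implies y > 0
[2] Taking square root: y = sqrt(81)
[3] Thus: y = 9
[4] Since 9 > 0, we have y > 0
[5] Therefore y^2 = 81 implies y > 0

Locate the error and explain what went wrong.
Step 2: Taking square root: y = sqrt(81)

Step 2 takes the square root and assumes the positive root only. The equation y^2 = 81 actually has two solutions: y = 9 and y = -9. The proof silently assumes y > 0 without justification, then uses this assumption to conclude y > 0, which is circular. The counterexample y = -9 shows the claim is false.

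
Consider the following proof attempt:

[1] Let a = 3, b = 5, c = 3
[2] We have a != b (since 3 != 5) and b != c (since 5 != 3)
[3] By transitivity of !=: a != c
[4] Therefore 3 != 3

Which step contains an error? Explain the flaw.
Step 3: By transitivity of !=: a != c

Step 3 incorrectly applies transitivity to the '!=' relation. Transitivity states: if a R b and b R c, then a R c. However, '!=' is not transitive. Counterexample: 3 != 5 and 5 != 3, but 3 = 3 (both equal 3). Transitivity holds for relations like <, <=, =, but not for !=.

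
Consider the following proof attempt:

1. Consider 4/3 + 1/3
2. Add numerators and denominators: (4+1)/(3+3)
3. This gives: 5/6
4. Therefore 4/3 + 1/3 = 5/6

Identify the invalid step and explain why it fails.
Step 2: Add numerators and denominators: (4+1)/(3+3)

Step 2 incorrectly adds fractions by separately adding numerators and denominators. This is wrong. The correct method requires a common denominator: 4/3 + 1/3 = (4×3 + 1×3)/(3×3) = 15/9 = 5/3. The method used gives 5/6, which is different.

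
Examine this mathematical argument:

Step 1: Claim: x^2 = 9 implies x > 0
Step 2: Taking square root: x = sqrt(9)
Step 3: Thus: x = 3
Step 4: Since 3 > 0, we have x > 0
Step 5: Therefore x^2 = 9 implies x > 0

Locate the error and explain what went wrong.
Step 2: Taking square root: x = sqrt(9)

Step 2 takes the square root and assumes the positive root only. The equation x^2 = 9 actually has two solutions: x = 3 and x = -3. The proof silently assumes x > 0 without justification, then uses this assumption to conclude x > 0, which is circular. The counterexample x = -3 shows the claim is false.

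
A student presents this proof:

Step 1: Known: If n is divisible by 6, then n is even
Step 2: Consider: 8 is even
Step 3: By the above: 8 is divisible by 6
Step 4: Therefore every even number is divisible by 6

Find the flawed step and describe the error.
Step 3: By the above: 8 is divisible by 6

Step 3 commits the fallacy of affirming the consequent. The known fact 'divisible by 6 → even' does NOT imply 'even → divisible by 6'. That would be the converse, which is false. For example, 8 is even but 8 ÷ 6 = 1.33, which is not an integer.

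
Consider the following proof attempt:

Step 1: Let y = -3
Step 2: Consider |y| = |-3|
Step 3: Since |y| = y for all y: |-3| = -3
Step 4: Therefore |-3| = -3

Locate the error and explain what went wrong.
Step 3: Since |y| = y for all y: |-3| = -3

Step 3 incorrectly states that |y| = y for all y. The correct definition is |y| = y when y >= 0, and |y| = -y when y < 0. Since -3 < 0, we have |-3| = -(-3) = 3, not -3.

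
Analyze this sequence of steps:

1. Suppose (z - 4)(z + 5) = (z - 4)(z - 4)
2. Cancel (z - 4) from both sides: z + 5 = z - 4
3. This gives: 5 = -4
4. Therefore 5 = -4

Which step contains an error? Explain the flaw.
Step 2: Cancel (z - 4) from both sides: z + 5 = z - 4

Step 2 cancels (z - 4) from both sides. This is only valid if (z - 4) ≠ 0, i.e., z ≠ 4. When z = 4, both sides equal zero regardless of the other factors. The correct approach requires considering z = 4 as a separate case.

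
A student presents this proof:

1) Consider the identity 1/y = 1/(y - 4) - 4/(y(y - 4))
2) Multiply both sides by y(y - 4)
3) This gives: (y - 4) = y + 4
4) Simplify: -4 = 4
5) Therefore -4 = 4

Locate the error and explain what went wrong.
Step 3: This gives: (y - 4) = y + 4

Step 3 makes a sign error when clearing denominators. Multiplying -4/(y(y - 4)) by y(y - 4) gives -4, not +4. The correct result is (y - 4) = y - 4, which is trivially true, not (y - 4) = y + 4. (Step 1 is a valid identity: 1/(y - 4) - 4/(y(y - 4)) = (y - 4)/(y(y - 4)) = 1/y.)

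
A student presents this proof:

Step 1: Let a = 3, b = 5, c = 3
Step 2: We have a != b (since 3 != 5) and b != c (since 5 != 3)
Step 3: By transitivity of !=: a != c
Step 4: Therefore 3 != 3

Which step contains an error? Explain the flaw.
Step 3: By transitivity of !=: a != c

Step 3 incorrectly applies transitivity to the '!=' relation. Transitivity states: if a R b and b R c, then a R c. However, '!=' is not transitive. Counterexample: 3 != 5 and 5 != 3, but 3 = 3 (both equal 3). Transitivity holds for relations like <, <=, =, but not for !=.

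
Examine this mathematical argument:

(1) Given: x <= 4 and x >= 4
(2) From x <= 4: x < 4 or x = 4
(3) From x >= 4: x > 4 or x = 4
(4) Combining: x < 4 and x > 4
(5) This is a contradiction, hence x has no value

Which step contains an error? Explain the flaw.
Step 4: Combining: x < 4 and x > 4

Step 4 incorrectly combines the conditions. From x <= 4 and x >= 4, the intersection is x = 4. The error treats the 'or' cases as 'and' requirements. The correct conclusion is that x = 4 is the unique solution, not that no solution exists.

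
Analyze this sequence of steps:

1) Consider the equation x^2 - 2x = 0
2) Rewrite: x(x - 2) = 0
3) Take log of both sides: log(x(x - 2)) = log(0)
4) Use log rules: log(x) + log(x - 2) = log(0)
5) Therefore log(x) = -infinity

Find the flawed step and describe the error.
Step 3: Take log of both sides: log(x(x - 2)) = log(0)

Step 3 takes the logarithm of both sides, resulting in log(0) on the right side. The logarithm is only defined for positive numbers; log(0) is undefined (approaches negative infinity). This operation is invalid.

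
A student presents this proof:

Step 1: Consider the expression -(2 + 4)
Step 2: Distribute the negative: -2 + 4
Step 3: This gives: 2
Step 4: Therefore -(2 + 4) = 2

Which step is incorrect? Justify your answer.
Step 2: Distribute the negative: -2 + 4

Step 2 incorrectly distributes the negative sign. The correct distribution is -(2 + 4) = -2 - 4 = -6. The negative must be applied to both terms, not just the first. The error treats -(2 + 4) as -2 + 4, which equals 2 instead of -6.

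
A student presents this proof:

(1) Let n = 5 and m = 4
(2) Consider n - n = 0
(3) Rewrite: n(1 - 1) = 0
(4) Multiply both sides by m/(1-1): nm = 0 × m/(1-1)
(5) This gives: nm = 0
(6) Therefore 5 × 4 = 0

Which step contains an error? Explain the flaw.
Step 4: Multiply both sides by m/(1-1): nm = 0 × m/(1-1)

Step 4 multiplies both sides by m/(1-1). However, 1-1 = 0, so this is multiplication by m/0, which is undefined. We cannot multiply by an undefined expression.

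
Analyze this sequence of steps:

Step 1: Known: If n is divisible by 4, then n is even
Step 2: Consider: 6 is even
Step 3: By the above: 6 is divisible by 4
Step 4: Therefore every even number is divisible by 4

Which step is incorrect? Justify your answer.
Step 3: By the above: 6 is divisible by 4

Step 3 commits the fallacy of affirming the consequent. The known fact 'divisible by 4 → even' does NOT imply 'even → divisible by 4'. That would be the converse, which is false. For example, 6 is even but 6 ÷ 4 = 1.50, which is not an integer.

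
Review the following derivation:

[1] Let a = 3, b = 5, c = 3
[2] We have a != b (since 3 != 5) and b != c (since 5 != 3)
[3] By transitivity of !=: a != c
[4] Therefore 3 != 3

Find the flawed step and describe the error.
Step 3: By transitivity of !=: a != c

Step 3 incorrectly applies transitivity to the '!=' relation. Transitivity states: if a R b and b R c, then a R c. However, '!=' is not transitive. Counterexample: 3 != 5 and 5 != 3, but 3 = 3 (both equal 3). Transitivity holds for relations like <, <=, =, but not for !=.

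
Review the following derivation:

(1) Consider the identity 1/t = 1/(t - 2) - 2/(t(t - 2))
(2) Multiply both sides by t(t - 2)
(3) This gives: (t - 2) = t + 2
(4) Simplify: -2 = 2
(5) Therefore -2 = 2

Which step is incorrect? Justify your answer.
Step 3: This gives: (t - 2) = t + 2

Step 3 makes a sign error when clearing denominators. Multiplying -2/(t(t - 2)) by t(t - 2) gives -2, not +2. The correct result is (t - 2) = t - 2, which is trivially true, not (t - 2) = t + 2. (Step 1 is a valid identity: 1/(t - 2) - 2/(t(t - 2)) = (t - 2)/(t(t - 2)) = 1/t.)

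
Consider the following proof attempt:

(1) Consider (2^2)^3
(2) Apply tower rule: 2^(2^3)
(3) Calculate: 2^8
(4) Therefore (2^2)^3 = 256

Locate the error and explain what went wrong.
Step 2: Apply tower rule: 2^(2^3)

Step 2 incorrectly states that (a^b)^c = a^(b^c). The correct rule is (a^b)^c = a^(b×c). The actual value is (2^2)^3 = 2^6 = 64, not 2^8 = 256.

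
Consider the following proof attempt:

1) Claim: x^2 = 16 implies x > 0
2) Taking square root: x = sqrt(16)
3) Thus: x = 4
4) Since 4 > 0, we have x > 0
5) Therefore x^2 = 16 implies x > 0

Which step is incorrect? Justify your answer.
Step 2: Taking square root: x = sqrt(16)

Step 2 takes the square root and assumes the positive root only. The equation x^2 = 16 actually has two solutions: x = 4 and x = -4. The proof silently assumes x > 0 without justification, then uses this assumption to conclude x > 0, which is circular. The counterexample x = -4 shows the claim is false.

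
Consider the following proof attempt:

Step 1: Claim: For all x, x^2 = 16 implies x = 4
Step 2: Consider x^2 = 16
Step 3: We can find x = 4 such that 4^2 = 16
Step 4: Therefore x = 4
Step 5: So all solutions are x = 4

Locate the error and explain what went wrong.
Step 4: Therefore x = 4

Step 4 incorrectly concludes that x = 4 is the only solution. The proof shows that x = 4 is A solution (existence), but does not show it is the ONLY solution (uniqueness). In fact, x = -4 is also a solution since (-4)^2 = 16. Finding one solution doesn't prove there are no others.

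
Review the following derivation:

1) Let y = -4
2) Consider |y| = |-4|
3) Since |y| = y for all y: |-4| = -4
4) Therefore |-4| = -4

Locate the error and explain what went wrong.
Step 3: Since |y| = y for all y: |-4| = -4

Step 3 incorrectly states that |y| = y for all y. The correct definition is |y| = y when y >= 0, and |y| = -y when y < 0. Since -4 < 0, we have |-4| = -(-4) = 4, not -4.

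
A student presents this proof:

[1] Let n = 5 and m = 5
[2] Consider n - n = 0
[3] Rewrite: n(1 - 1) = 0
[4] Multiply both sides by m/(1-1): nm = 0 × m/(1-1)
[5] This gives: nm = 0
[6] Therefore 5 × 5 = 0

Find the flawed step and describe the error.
Step 4: Multiply both sides by m/(1-1): nm = 0 × m/(1-1)

Step 4 multiplies both sides by m/(1-1). However, 1-1 = 0, so this is multiplication by m/0, which is undefined. We cannot multiply by an undefined expression.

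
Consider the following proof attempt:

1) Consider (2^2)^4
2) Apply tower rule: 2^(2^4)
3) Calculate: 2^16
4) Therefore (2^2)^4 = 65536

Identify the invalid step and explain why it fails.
Step 2: Apply tower rule: 2^(2^4)

Step 2 incorrectly states that (a^b)^c = a^(b^c). The correct rule is (a^b)^c = a^(b×c). The actual value is (2^2)^4 = 2^8 = 256, not 2^16 = 65536.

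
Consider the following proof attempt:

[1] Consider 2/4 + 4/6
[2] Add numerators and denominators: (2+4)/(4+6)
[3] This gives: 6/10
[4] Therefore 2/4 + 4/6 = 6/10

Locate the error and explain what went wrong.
Step 2: Add numerators and denominators: (2+4)/(4+6)

Step 2 incorrectly adds fractions by separately adding numerators and denominators. This is wrong. The correct method requires a common denominator: 2/4 + 4/6 = (2×6 + 4×4)/(4×6) = 28/24 = 7/6. The method used gives 6/10, which is different.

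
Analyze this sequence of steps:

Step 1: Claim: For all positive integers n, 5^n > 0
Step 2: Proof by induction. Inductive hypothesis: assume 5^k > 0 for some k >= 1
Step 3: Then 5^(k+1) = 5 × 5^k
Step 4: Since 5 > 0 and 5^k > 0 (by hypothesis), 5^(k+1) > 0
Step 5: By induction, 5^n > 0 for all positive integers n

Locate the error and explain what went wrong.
Step 5: By induction, 5^n > 0 for all positive integers n

Step 5 concludes the proof by induction, but no base case was ever established. A valid induction proof requires: (1) a base case proving 5^1 > 0, and (2) an inductive step showing IF 5^k > 0 THEN 5^(k+1) > 0. Steps 2-4 correctly establish the inductive step, but without the base case the conclusion in step 5 does not follow.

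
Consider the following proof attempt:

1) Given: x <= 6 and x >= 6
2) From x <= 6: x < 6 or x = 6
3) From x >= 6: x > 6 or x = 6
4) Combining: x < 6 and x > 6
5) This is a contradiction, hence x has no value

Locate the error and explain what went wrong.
Step 4: Combining: x < 6 and x > 6

Step 4 incorrectly combines the conditions. From x <= 6 and x >= 6, the intersection is x = 6. The error treats the 'or' cases as 'and' requirements. The correct conclusion is that x = 6 is the unique solution, not that no solution exists.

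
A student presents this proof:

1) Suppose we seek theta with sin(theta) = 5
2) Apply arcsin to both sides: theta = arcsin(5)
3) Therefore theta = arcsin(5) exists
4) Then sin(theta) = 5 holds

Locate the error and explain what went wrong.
Step 2: Apply arcsin to both sides: theta = arcsin(5)

Step 2 applies arcsin to 5. However, arcsin(x) is only defined for x in [-1, 1] because sin(theta) can only produce values in that range. Since |5| > 1, arcsin(5) is undefined. There is no angle whose sine equals 5.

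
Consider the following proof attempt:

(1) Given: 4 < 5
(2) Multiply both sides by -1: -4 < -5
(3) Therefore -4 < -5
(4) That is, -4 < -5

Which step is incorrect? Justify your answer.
Step 2: Multiply both sides by -1: -4 < -5

Step 2 multiplies both sides by -1 but fails to reverse the inequality sign. When multiplying (or dividing) an inequality by a negative number, the direction must be reversed. Since 4 < 5, we should get -4 > -5, i.e., -4 > -5.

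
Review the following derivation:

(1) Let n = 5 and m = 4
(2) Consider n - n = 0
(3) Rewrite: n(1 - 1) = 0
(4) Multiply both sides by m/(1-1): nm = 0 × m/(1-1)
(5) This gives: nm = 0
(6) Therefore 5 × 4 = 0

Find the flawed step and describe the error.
Step 4: Multiply both sides by m/(1-1): nm = 0 × m/(1-1)

Step 4 multiplies both sides by m/(1-1). However, 1-1 = 0, so this is multiplication by m/0, which is undefined. We cannot multiply by an undefined expression.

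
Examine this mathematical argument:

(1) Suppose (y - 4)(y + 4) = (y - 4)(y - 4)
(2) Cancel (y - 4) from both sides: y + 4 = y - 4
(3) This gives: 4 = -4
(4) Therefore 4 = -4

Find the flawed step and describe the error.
Step 2: Cancel (y - 4) from both sides: y + 4 = y - 4

Step 2 cancels (y - 4) from both sides. This is only valid if (y - 4) ≠ 0, i.e., y ≠ 4. When y = 4, both sides equal zero regardless of the other factors. The correct approach requires considering y = 4 as a separate case.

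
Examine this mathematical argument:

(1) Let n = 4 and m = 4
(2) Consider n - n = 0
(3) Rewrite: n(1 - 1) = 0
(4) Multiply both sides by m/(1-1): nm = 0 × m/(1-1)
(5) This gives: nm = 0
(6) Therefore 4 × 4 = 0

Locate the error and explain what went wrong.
Step 4: Multiply both sides by m/(1-1): nm = 0 × m/(1-1)

Step 4 multiplies both sides by m/(1-1). However, 1-1 = 0, so this is multiplication by m/0, which is undefined. We cannot multiply by an undefined expression.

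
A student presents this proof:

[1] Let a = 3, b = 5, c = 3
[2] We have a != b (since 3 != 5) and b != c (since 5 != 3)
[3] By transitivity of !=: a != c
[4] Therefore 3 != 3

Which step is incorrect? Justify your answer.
Step 3: By transitivity of !=: a != c

Step 3 incorrectly applies transitivity to the '!=' relation. Transitivity states: if a R b and b R c, then a R c. However, '!=' is not transitive. Counterexample: 3 != 5 and 5 != 3, but 3 = 3 (both equal 3). Transitivity holds for relations like <, <=, =, but not for !=.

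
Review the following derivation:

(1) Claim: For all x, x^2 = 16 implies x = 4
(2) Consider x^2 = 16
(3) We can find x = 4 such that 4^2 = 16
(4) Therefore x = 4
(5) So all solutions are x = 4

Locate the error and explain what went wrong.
Step 4: Therefore x = 4

Step 4 incorrectly concludes that x = 4 is the only solution. The proof shows that x = 4 is A solution (existence), but does not show it is the ONLY solution (uniqueness). In fact, x = -4 is also a solution since (-4)^2 = 16. Finding one solution doesn't prove there are no others.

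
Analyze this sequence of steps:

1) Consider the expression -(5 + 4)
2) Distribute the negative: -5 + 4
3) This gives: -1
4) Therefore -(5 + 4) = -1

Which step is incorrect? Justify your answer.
Step 2: Distribute the negative: -5 + 4

Step 2 incorrectly distributes the negative sign. The correct distribution is -(5 + 4) = -5 - 4 = -9. The negative must be applied to both terms, not just the first. The error treats -(5 + 4) as -5 + 4, which equals -1 instead of -9.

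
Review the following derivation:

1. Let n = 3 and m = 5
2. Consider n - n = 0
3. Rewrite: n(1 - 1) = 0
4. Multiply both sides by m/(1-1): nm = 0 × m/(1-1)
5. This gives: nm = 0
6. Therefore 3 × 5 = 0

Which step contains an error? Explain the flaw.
Step 4: Multiply both sides by m/(1-1): nm = 0 × m/(1-1)

Step 4 multiplies both sides by m/(1-1). However, 1-1 = 0, so this is multiplication by m/0, which is undefined. We cannot multiply by an undefined expression.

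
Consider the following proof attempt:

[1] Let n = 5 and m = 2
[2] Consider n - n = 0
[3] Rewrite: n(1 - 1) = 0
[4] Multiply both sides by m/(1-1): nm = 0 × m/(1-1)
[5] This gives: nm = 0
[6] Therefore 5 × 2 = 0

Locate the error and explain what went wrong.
Step 4: Multiply both sides by m/(1-1): nm = 0 × m/(1-1)

Step 4 multiplies both sides by m/(1-1). However, 1-1 = 0, so this is multiplication by m/0, which is undefined. We cannot multiply by an undefined expression.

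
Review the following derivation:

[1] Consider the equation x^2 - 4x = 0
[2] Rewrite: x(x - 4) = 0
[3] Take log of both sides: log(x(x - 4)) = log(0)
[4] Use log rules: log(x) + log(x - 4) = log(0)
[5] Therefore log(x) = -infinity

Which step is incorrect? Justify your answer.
Step 3: Take log of both sides: log(x(x - 4)) = log(0)

Step 3 takes the logarithm of both sides, resulting in log(0) on the right side. The logarithm is only defined for positive numbers; log(0) is undefined (approaches negative infinity). This operation is invalid.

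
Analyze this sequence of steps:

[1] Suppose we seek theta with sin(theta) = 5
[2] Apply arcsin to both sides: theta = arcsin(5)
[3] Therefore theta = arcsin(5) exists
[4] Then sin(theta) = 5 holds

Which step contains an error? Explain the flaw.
Step 2: Apply arcsin to both sides: theta = arcsin(5)

Step 2 applies arcsin to 5. However, arcsin(x) is only defined for x in [-1, 1] because sin(theta) can only produce values in that range. Since |5| > 1, arcsin(5) is undefined. There is no angle whose sine equals 5.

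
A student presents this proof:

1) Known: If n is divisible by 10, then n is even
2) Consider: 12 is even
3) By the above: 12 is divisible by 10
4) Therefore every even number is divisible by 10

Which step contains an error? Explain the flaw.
Step 3: By the above: 12 is divisible by 10

Step 3 commits the fallacy of affirming the consequent. The known fact 'divisible by 10 → even' does NOT imply 'even → divisible by 10'. That would be the converse, which is false. For example, 12 is even but 12 ÷ 10 = 1.20, which is not an integer.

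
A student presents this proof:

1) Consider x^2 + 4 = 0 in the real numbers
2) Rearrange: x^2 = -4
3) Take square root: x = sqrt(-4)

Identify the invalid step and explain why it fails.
Step 3: Take square root: x = sqrt(-4)

Step 3 takes the square root of -4, which is negative. In the real number system, the square root of a negative number is undefined. The equation x^2 + 4 = 0 has no real solutions. Square roots of negative numbers only exist in the complex numbers.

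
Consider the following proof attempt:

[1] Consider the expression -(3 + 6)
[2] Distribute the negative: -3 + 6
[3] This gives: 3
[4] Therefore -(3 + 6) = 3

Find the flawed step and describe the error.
Step 2: Distribute the negative: -3 + 6

Step 2 incorrectly distributes the negative sign. The correct distribution is -(3 + 6) = -3 - 6 = -9. The negative must be applied to both terms, not just the first. The error treats -(3 + 6) as -3 + 6, which equals 3 instead of -9.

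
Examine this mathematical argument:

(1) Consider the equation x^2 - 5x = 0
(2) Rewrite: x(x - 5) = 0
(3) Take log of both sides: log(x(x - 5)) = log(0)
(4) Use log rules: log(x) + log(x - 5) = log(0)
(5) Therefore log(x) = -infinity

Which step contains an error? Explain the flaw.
Step 3: Take log of both sides: log(x(x - 5)) = log(0)

Step 3 takes the logarithm of both sides, resulting in log(0) on the right side. The logarithm is only defined for positive numbers; log(0) is undefined (approaches negative infinity). This operation is invalid.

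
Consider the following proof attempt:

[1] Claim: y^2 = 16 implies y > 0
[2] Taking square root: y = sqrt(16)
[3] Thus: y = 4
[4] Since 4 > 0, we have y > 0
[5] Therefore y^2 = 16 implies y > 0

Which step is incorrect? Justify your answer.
Step 2: Taking square root: y = sqrt(16)

Step 2 takes the square root and assumes the positive root only. The equation y^2 = 16 actually has two solutions: y = 4 and y = -4. The proof silently assumes y > 0 without justification, then uses this assumption to conclude y > 0, which is circular. The counterexample y = -4 shows the claim is false.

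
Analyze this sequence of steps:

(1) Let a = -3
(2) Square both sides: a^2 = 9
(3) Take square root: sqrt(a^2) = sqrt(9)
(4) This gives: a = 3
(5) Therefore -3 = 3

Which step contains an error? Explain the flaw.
Step 4: This gives: a = 3

Step 4 incorrectly states that sqrt(a^2) = a. The correct identity is sqrt(a^2) = |a|. Since a = -3 < 0, we have sqrt(a^2) = |-3| = 3, not a = -3.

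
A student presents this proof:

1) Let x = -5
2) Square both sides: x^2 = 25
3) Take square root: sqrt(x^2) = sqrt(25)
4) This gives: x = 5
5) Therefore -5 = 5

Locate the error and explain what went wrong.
Step 4: This gives: x = 5

Step 4 incorrectly states that sqrt(x^2) = x. The correct identity is sqrt(x^2) = |x|. Since x = -5 < 0, we have sqrt(x^2) = |-5| = 5, not x = -5.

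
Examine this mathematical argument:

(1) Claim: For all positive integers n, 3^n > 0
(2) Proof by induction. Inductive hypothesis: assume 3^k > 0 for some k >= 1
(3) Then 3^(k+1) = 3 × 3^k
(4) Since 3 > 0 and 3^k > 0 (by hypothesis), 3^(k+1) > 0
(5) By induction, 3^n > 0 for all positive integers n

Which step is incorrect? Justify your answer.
Step 5: By induction, 3^n > 0 for all positive integers n

Step 5 concludes the proof by induction, but no base case was ever established. A valid induction proof requires: (1) a base case proving 3^1 > 0, and (2) an inductive step showing IF 3^k > 0 THEN 3^(k+1) > 0. Steps 2-4 correctly establish the inductive step, but without the base case the conclusion in step 5 does not follow.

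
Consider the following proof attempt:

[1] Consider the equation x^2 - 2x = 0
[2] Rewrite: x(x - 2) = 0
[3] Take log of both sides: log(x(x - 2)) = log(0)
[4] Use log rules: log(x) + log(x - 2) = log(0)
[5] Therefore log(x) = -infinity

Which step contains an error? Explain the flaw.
Step 3: Take log of both sides: log(x(x - 2)) = log(0)

Step 3 takes the logarithm of both sides, resulting in log(0) on the right side. The logarithm is only defined for positive numbers; log(0) is undefined (approaches negative infinity). This operation is invalid.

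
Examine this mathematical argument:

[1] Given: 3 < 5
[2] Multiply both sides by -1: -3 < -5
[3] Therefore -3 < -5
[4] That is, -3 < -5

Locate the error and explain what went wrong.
Step 2: Multiply both sides by -1: -3 < -5

Step 2 multiplies both sides by -1 but fails to reverse the inequality sign. When multiplying (or dividing) an inequality by a negative number, the direction must be reversed. Since 3 < 5, we should get -3 > -5, i.e., -3 > -5.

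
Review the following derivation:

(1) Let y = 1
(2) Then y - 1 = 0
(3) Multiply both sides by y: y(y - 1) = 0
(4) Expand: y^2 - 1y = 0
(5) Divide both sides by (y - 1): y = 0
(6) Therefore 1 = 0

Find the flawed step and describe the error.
Step 5: Divide both sides by (y - 1): y = 0

Step 5 divides both sides by (y - 1). However, since y = 1, we have (y - 1) = 0. Division by zero is undefined, making this step invalid.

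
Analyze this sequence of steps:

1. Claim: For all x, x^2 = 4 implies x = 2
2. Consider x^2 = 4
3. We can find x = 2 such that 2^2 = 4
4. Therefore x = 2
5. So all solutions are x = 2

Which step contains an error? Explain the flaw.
Step 4: Therefore x = 2

Step 4 incorrectly concludes that x = 2 is the only solution. The proof shows that x = 2 is A solution (existence), but does not show it is the ONLY solution (uniqueness). In fact, x = -2 is also a solution since (-2)^2 = 4. Finding one solution doesn't prove there are no others.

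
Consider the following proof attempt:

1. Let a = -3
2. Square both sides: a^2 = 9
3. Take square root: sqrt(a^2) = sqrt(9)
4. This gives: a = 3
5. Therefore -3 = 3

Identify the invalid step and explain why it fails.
Step 4: This gives: a = 3

Step 4 incorrectly states that sqrt(a^2) = a. The correct identity is sqrt(a^2) = |a|. Since a = -3 < 0, we have sqrt(a^2) = |-3| = 3, not a = -3.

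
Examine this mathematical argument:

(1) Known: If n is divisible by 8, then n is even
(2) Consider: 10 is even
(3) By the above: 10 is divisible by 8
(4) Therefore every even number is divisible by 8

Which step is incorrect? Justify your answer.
Step 3: By the above: 10 is divisible by 8

Step 3 commits the fallacy of affirming the consequent. The known fact 'divisible by 8 → even' does NOT imply 'even → divisible by 8'. That would be the converse, which is false. For example, 10 is even but 10 ÷ 8 = 1.25, which is not an integer.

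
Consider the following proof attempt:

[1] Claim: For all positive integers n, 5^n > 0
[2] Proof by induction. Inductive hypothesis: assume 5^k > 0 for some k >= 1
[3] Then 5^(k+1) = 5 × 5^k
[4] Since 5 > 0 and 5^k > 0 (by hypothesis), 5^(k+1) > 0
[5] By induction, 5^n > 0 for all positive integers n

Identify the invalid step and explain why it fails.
Step 5: By induction, 5^n > 0 for all positive integers n

Step 5 concludes the proof by induction, but no base case was ever established. A valid induction proof requires: (1) a base case proving 5^1 > 0, and (2) an inductive step showing IF 5^k > 0 THEN 5^(k+1) > 0. Steps 2-4 correctly establish the inductive step, but without the base case the conclusion in step 5 does not follow.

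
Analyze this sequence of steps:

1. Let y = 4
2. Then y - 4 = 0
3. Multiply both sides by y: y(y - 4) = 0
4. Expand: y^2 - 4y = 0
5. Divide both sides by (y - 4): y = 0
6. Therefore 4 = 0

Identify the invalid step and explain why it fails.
Step 5: Divide both sides by (y - 4): y = 0

Step 5 divides both sides by (y - 4). However, since y = 4, we have (y - 4) = 0. Division by zero is undefined, making this step invalid.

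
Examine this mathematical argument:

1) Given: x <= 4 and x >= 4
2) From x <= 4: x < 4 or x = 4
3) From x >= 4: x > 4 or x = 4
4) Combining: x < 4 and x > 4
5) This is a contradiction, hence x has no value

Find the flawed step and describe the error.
Step 4: Combining: x < 4 and x > 4

Step 4 incorrectly combines the conditions. From x <= 4 and x >= 4, the intersection is x = 4. The error treats the 'or' cases as 'and' requirements. The correct conclusion is that x = 4 is the unique solution, not that no solution exists.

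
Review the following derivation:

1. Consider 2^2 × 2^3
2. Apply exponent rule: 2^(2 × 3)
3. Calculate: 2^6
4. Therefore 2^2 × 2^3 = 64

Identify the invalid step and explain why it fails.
Step 2: Apply exponent rule: 2^(2 × 3)

Step 2 incorrectly states that a^b × a^c = a^(b×c). The correct rule is a^b × a^c = a^(b+c). The actual value is 2^2 × 2^3 = 2^5 = 32, not 2^6 = 64.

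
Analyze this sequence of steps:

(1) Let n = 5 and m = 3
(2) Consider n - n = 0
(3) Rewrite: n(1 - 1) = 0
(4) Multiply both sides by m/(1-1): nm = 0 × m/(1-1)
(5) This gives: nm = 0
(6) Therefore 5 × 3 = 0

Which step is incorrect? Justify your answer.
Step 4: Multiply both sides by m/(1-1): nm = 0 × m/(1-1)

Step 4 multiplies both sides by m/(1-1). However, 1-1 = 0, so this is multiplication by m/0, which is undefined. We cannot multiply by an undefined expression.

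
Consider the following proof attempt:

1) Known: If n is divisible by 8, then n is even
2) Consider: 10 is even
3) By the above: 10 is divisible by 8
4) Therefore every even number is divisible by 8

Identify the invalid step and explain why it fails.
Step 3: By the above: 10 is divisible by 8

Step 3 commits the fallacy of affirming the consequent. The known fact 'divisible by 8 → even' does NOT imply 'even → divisible by 8'. That would be the converse, which is false. For example, 10 is even but 10 ÷ 8 = 1.25, which is not an integer.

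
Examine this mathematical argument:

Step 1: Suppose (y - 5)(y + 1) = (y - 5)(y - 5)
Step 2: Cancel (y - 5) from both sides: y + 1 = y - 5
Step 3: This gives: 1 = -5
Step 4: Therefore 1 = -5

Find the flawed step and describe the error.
Step 2: Cancel (y - 5) from both sides: y + 1 = y - 5

Step 2 cancels (y - 5) from both sides. This is only valid if (y - 5) ≠ 0, i.e., y ≠ 5. When y = 5, both sides equal zero regardless of the other factors. The correct approach requires considering y = 5 as a separate case.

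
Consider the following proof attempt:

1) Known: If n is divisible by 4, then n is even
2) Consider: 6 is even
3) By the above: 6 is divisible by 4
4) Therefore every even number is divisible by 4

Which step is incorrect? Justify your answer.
Step 3: By the above: 6 is divisible by 4

Step 3 commits the fallacy of affirming the consequent. The known fact 'divisible by 4 → even' does NOT imply 'even → divisible by 4'. That would be the converse, which is false. For example, 6 is even but 6 ÷ 4 = 1.50, which is not an integer.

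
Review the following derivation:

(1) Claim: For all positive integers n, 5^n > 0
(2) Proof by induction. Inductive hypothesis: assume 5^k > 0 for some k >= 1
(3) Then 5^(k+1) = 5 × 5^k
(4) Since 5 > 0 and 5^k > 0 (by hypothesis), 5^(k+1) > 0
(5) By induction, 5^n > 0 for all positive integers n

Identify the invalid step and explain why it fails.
Step 5: By induction, 5^n > 0 for all positive integers n

Step 5 concludes the proof by induction, but no base case was ever established. A valid induction proof requires: (1) a base case proving 5^1 > 0, and (2) an inductive step showing IF 5^k > 0 THEN 5^(k+1) > 0. Steps 2-4 correctly establish the inductive step, but without the base case the conclusion in step 5 does not follow.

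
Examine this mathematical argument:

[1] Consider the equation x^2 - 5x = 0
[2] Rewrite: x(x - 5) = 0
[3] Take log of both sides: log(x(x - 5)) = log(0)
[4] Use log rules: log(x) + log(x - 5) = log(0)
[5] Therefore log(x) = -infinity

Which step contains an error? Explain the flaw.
Step 3: Take log of both sides: log(x(x - 5)) = log(0)

Step 3 takes the logarithm of both sides, resulting in log(0) on the right side. The logarithm is only defined for positive numbers; log(0) is undefined (approaches negative infinity). This operation is invalid.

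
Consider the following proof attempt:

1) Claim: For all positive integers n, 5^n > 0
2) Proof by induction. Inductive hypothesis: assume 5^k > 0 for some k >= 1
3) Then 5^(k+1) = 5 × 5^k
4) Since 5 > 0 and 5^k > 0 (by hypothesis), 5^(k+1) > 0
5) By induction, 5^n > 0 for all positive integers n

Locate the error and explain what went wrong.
Step 5: By induction, 5^n > 0 for all positive integers n

Step 5 concludes the proof by induction, but no base case was ever established. A valid induction proof requires: (1) a base case proving 5^1 > 0, and (2) an inductive step showing IF 5^k > 0 THEN 5^(k+1) > 0. Steps 2-4 correctly establish the inductive step, but without the base case the conclusion in step 5 does not follow.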